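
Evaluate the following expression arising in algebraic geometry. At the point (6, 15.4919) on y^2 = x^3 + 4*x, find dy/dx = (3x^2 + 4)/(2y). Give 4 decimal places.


Using implicit differentiation of y^2 = x^3 + 4*x:
2y * dy/dx = 3x^2 + 4
dy/dx = (3x^2 + 4)/(2y)
Numerator: 3*6^2 + 4 = 112
Denominator: 2*15.4919 = 30.9838
dy/dx = 112/30.9838 = 3.6148

3.6148


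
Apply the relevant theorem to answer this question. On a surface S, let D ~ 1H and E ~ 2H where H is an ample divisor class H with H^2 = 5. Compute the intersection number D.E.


Using bilinearity of the intersection pairing on a surface S:
(aH).(bH) = ab * (H.H)
We have H^2 = 5.
D.E = (1H).(2H) = 1*2*5
= 2*5
= 10

10


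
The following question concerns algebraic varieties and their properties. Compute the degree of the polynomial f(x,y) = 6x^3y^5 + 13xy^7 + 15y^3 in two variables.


Examine each term for its total degree (sum of exponents).
  Term '6x^3y^5' has total degree 3+5 = 8.
  Term '13xy^7' has total degree 1+7 = 8.
  Term '15y^3' has total degree 0+3 = 3.
The maximum total degree among all terms is 8.

8


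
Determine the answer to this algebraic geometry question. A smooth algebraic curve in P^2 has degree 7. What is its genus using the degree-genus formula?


Using the genus formula for smooth plane curves:
g = (d-1)(d-2)/2
g = (7-1)(7-2)/2
g = 6*5/2
g = 30/2 = 15

15


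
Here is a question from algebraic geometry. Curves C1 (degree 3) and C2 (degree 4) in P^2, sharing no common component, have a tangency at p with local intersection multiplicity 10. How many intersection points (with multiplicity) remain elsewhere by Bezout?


By Bezout's theorem, the total intersection number is d1 * d2.
Total = 3 * 4 = 12
Intersection multiplicity at p = 10
Remaining intersections = 12 - 10 = 2

2


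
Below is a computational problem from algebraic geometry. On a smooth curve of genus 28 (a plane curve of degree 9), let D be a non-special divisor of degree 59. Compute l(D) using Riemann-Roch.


First, compute the genus of a smooth plane curve of degree 9:
g = (d-1)(d-2)/2 = (9-1)(9-2)/2 = 28
For a non-special divisor D (i.e., h^1(D) = 0), Riemann-Roch gives:
l(D) = deg(D) - g + 1
Since deg(D) = 59 >= 2g - 1 = 55, D is non-special.
l(D) = 59 - 28 + 1 = 32

32


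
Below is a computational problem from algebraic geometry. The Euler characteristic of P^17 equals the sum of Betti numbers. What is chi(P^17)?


The complex projective space P^17 has one cell in each even real dimension 0, 2, ..., 34.
The cohomology groups are H^{2k}(P^17) = Z for k = 0,...,17, and 0 otherwise.
Euler characteristic = sum of Betti numbers = 1 per even-dimensional cohomology group.
chi(P^17) = 17 + 1 = 18

18


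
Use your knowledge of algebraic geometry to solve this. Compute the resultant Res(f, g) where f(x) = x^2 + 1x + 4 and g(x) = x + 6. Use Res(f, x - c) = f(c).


For Res(f, x - c), we evaluate f at x = c.
f(-6) = (-6)^2 + 1*(-6) + 4
= 36 - 6 + 4
= 30 + 4 = 34
Res(f, g) = 34

34


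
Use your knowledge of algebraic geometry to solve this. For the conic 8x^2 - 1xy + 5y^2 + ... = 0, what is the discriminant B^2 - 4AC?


The discriminant of a conic Ax^2 + Bxy + Cy^2 + ... = 0 is B^2 - 4AC.
B^2 = (-1)^2 = 1
4AC = 4*8*5 = 160
Discriminant = 1 - 160 = -159

-159


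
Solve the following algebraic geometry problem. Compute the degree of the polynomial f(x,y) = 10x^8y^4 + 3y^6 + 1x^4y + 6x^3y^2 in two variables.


Examine each term for its total degree (sum of exponents).
  Term '10x^8y^4' has total degree 8+4 = 12.
  Term '3y^6' has total degree 0+6 = 6.
  Term '1x^4y' has total degree 4+1 = 5.
  Term '6x^3y^2' has total degree 3+2 = 5.
The maximum total degree among all terms is 12.

12


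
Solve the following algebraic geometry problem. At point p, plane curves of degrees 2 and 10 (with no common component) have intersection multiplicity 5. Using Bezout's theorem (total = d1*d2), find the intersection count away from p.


By Bezout's theorem, the total intersection number is d1 * d2.
Total = 2 * 10 = 20
Intersection multiplicity at p = 5
Remaining intersections = 20 - 5 = 15

15


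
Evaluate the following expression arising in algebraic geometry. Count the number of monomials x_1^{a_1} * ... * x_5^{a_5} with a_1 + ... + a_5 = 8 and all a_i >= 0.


The number of degree-8 monomials in 5 variables is C(d+n-1, n-1).
= C(8+5-1, 5-1) = C(12, 4)
= 495

495


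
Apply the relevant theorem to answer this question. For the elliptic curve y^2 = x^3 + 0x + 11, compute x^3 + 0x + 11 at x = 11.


Compute x^3 + 0x + 11 at x = 11:
x^3 = 11^3 = 1331
0*x = 0*11 = 0
Sum: 1331 + 0 + 11 = 1342

1342


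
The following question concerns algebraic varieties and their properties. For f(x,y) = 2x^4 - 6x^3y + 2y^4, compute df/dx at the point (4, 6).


df/dx = 4*2*x^3 + 3*(-6)*x^2*y
At (4,6): 4*2*4^3 + 3*(-6)*4^2*6
= 512 - 1728
= -1216

-1216


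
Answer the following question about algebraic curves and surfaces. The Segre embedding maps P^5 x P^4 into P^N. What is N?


The Segre embedding maps P^m x P^n into P^N via
all products of coordinates from each factor.
N = (m+1)(n+1) - 1
N = (5+1)(4+1) - 1
N = 6*5 - 1
N = 30 - 1 = 29

29


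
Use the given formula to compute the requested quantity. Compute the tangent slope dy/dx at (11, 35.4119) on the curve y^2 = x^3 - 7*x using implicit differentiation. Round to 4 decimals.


Using implicit differentiation of y^2 = x^3 - 7*x:
2y * dy/dx = 3x^2 - 7
dy/dx = (3x^2 - 7)/(2y)
Numerator: 3*11^2 - 7 = 356
Denominator: 2*35.4119 = 70.8238
dy/dx = 356/70.8238 = 5.0266

5.0266


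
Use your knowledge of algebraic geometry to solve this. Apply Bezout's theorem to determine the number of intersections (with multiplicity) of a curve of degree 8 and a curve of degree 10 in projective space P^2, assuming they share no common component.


Bezout's theorem states the intersection count equals the product of degrees.
Intersection count = 8 * 10 = 80

80


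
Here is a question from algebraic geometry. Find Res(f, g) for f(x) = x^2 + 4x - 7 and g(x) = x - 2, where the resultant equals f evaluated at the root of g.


For Res(f, x - c), we evaluate f at x = c.
f(2) = 2^2 + 4*2 - 7
= 4 + 8 - 7
= 12 - 7 = 5
Res(f, g) = 5

5


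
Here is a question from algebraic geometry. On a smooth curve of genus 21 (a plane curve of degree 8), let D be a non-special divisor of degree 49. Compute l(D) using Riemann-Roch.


First, compute the genus of a smooth plane curve of degree 8:
g = (d-1)(d-2)/2 = (8-1)(8-2)/2 = 21
For a non-special divisor D (i.e., h^1(D) = 0), Riemann-Roch gives:
l(D) = deg(D) - g + 1
Since deg(D) = 49 >= 2g - 1 = 41, D is non-special.
l(D) = 49 - 21 + 1 = 29

29


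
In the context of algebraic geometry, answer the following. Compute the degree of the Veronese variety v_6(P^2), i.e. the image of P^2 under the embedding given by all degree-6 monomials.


The Veronese variety v_6(P^2) has degree d^r.
d^r = 6^2 = 36

36


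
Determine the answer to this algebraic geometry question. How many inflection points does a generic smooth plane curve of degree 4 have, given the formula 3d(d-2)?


For a general smooth plane curve C of degree d, the inflection points are
the intersection of C with its Hessian curve, which has degree 3(d-2).
By Bezout, the total intersection number is d * 3(d-2) = 4 * 6 = 24.
For a general curve every flex is ordinary, so each contributes
multiplicity 1 to C·Hess(C), and the number of distinct inflection
points is 3d(d-2).
Inflection points = 3*4*(4-2) = 3*4*2 = 24

24


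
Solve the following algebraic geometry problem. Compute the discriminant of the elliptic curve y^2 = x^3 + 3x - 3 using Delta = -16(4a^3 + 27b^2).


Compute each component:
4a^3 = 4*3^3 = 4*27 = 108
27b^2 = 27*(-3)^2 = 27*9 = 243
4a^3 + 27b^2 = 108 + 243 = 351
Delta = -16*351 = -5616

-5616


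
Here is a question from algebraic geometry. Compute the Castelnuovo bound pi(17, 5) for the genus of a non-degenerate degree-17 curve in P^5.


Castelnuovo's bound: write d - 1 = m(r-1) + epsilon with 0 <= epsilon < r-1.
d - 1 = 17 - 1 = 16
r - 1 = 5 - 1 = 4
16 = 4*4 + 0, so m = 4, epsilon = 0
pi(d, r) = m(m-1)(r-1)/2 + m*epsilon
= 4*3*4/2 + 4*0
= 48/2 + 0
= 24 + 0 = 24

24


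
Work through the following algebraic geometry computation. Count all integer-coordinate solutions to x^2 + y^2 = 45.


Systematically check integer values of x where x^2 <= 45.
For each valid x, check if 45 - x^2 is a perfect square.
x=3: 45 - 9 = 36, sqrt = 6 (valid)
x=6: 45 - 36 = 9, sqrt = 3 (valid)
Total integer solutions found: 8

8


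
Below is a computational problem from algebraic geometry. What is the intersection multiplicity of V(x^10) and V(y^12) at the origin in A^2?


The intersection multiplicity of V(x^a) and V(y^b) at the origin is:
I(O; V(x^10), V(y^12)) = dim_k(k[x,y]/(x^10, y^12))
A basis for k[x,y]/(x^10, y^12) is the set of monomials x^i * y^j
where 0 <= i < 10 and 0 <= j < 12.
The number of such monomials is 10 * 12 = 120

120


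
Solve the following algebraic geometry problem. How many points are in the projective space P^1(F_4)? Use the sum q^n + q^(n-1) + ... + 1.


P^1(F_4) has (q^(n+1) - 1)/(q - 1) points.
= 4^1 + 4^0
= 4 + 1
= 5

5


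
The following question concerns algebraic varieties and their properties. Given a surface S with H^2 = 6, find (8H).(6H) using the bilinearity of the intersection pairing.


Using bilinearity of the intersection pairing on a surface S:
(aH).(bH) = ab * (H.H)
We have H^2 = 6.
D.E = (8H).(6H) = 8*6*6
= 48*6
= 288

288


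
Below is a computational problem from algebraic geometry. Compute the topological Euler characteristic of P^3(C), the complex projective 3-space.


The complex projective space P^3 has one cell in each even real dimension 0, 2, ..., 6.
The cohomology groups are H^{2k}(P^3) = Z for k = 0,...,3, and 0 otherwise.
Euler characteristic = sum of Betti numbers = 1 per even-dimensional cohomology group.
chi(P^3) = 3 + 1 = 4

4


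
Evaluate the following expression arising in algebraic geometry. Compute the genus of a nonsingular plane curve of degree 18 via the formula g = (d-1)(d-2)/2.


Using the genus formula for smooth plane curves:
g = (d-1)(d-2)/2
g = (18-1)(18-2)/2
g = 17*16/2
g = 272/2 = 136

136


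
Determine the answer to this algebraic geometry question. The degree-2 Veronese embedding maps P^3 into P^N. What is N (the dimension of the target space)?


The Veronese embedding v_d: P^n -> P^N maps each point to all
degree-d monomials in n+1 homogeneous coordinates.
N = C(n+d, d) - 1
N = C(3+2, 2) - 1
N = C(5, 2) - 1
C(5, 2) = 10
N = 10 - 1 = 9

9


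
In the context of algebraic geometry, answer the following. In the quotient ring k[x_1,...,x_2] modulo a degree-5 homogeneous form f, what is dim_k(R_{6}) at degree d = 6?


For R = k[x_1,...,x_n]/(f) with f homogeneous of degree e:
The Hilbert series is (1 - t^e)/(1 - t)^n.
So h(d) = C(d+n-1, n-1) - C(d-e+n-1, n-1) for d >= e.
With n=2, e=5, d=6:
C(6+2-1, 2-1) = C(7, 1) = 7
C(6-5+2-1, 2-1) = C(2, 1) = 2
h(6) = 7 - 2 = 5

5


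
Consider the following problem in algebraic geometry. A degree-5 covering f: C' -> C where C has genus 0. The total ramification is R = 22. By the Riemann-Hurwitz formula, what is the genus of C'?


Riemann-Hurwitz formula: 2g' - 2 = d(2g - 2) + R
Given: d = 5, g = 0, R = 22
2g' - 2 = 5*(2*0 - 2) + 22
2g' - 2 = 5*(-2) + 22
2g' - 2 = -10 + 22 = 12
2g' = 14
g' = 7

7


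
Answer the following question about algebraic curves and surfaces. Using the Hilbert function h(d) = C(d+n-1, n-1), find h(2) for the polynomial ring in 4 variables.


The Hilbert function for the polynomial ring in 4 variables is:
h(d) = C(d+n-1, n-1)
h(2) = C(2+4-1, 4-1) = C(5, 3)
= 5! / (3! * 2!)
= 10

10


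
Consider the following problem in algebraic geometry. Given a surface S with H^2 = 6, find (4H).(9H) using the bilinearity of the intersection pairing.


Using bilinearity of the intersection pairing on a surface S:
(aH).(bH) = ab * (H.H)
We have H^2 = 6.
D.E = (4H).(9H) = 4*9*6
= 36*6
= 216

216


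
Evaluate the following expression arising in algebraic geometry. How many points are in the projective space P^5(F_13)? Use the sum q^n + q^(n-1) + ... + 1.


P^5(F_13) has (q^(n+1) - 1)/(q - 1) points.
= 13^5 + 13^4 + 13^3 + 13^2 + 13^1 + 13^0
= 371293 + 28561 + 2197 + 169 + 13 + 1
= 402234

402234


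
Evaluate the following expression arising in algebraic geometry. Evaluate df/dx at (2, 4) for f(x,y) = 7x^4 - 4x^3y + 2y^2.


df/dx = 4*7*x^3 + 3*(-4)*x^2*y
At (2,4): 4*7*2^3 + 3*(-4)*2^2*4
= 224 - 192
= 32

32


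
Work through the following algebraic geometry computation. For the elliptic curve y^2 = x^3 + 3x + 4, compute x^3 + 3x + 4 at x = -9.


Compute x^3 + 3x + 4 at x = -9:
x^3 = (-9)^3 = -729
3*x = 3*(-9) = -27
Sum: -729 - 27 + 4 = -752

-752


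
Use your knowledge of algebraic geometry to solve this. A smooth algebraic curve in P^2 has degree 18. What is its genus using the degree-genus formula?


Using the genus formula for smooth plane curves:
g = (d-1)(d-2)/2
g = (18-1)(18-2)/2
g = 17*16/2
g = 272/2 = 136

136


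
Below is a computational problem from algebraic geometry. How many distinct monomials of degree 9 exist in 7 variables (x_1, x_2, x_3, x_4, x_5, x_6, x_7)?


The number of degree-9 monomials in 7 variables is C(d+n-1, n-1).
= C(9+7-1, 7-1) = C(15, 6)
= 5005

5005


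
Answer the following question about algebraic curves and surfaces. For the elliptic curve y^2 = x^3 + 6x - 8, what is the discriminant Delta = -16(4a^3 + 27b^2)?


Compute each component:
4a^3 = 4*6^3 = 4*216 = 864
27b^2 = 27*(-8)^2 = 27*64 = 1728
4a^3 + 27b^2 = 864 + 1728 = 2592
Delta = -16*2592 = -41472

-41472


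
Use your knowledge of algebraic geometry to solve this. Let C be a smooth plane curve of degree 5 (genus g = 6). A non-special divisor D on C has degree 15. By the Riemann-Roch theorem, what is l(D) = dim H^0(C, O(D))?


First, compute the genus of a smooth plane curve of degree 5:
g = (d-1)(d-2)/2 = (5-1)(5-2)/2 = 6
For a non-special divisor D (i.e., h^1(D) = 0), Riemann-Roch gives:
l(D) = deg(D) - g + 1
Since deg(D) = 15 >= 2g - 1 = 11, D is non-special.
l(D) = 15 - 6 + 1 = 10

10


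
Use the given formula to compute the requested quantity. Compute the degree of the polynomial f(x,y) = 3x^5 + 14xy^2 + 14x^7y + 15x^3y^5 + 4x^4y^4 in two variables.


Examine each term for its total degree (sum of exponents).
  Term '3x^5' has total degree 5+0 = 5.
  Term '14xy^2' has total degree 1+2 = 3.
  Term '14x^7y' has total degree 7+1 = 8.
  Term '15x^3y^5' has total degree 3+5 = 8.
  Term '4x^4y^4' has total degree 4+4 = 8.
The maximum total degree among all terms is 8.

8


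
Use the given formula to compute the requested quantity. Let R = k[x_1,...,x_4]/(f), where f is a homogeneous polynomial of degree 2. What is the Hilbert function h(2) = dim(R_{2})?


For R = k[x_1,...,x_n]/(f) with f homogeneous of degree e:
The Hilbert series is (1 - t^e)/(1 - t)^n.
So h(d) = C(d+n-1, n-1) - C(d-e+n-1, n-1) for d >= e.
With n=4, e=2, d=2:
C(2+4-1, 4-1) = C(5, 3) = 10
C(2-2+4-1, 4-1) = C(3, 3) = 1
h(2) = 10 - 1 = 9

9


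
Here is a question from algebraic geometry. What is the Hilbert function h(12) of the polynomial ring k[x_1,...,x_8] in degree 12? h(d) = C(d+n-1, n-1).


The Hilbert function for the polynomial ring in 8 variables is:
h(d) = C(d+n-1, n-1)
h(12) = C(12+8-1, 8-1) = C(19, 7)
= 19! / (7! * 12!)
= 50388

50388


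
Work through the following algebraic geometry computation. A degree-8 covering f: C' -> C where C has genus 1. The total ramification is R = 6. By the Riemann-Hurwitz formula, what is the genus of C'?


Riemann-Hurwitz formula: 2g' - 2 = d(2g - 2) + R
Given: d = 8, g = 1, R = 6
2g' - 2 = 8*(2*1 - 2) + 6
2g' - 2 = 8*0 + 6
2g' - 2 = 0 + 6 = 6
2g' = 8
g' = 4

4


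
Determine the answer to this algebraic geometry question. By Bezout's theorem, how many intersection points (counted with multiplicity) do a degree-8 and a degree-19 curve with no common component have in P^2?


Bezout's theorem states the intersection count equals the product of degrees.
Intersection count = 8 * 19 = 152

152


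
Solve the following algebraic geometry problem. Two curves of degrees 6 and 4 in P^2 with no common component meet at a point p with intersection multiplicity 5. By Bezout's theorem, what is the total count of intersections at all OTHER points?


By Bezout's theorem, the total intersection number is d1 * d2.
Total = 6 * 4 = 24
Intersection multiplicity at p = 5
Remaining intersections = 24 - 5 = 19

19


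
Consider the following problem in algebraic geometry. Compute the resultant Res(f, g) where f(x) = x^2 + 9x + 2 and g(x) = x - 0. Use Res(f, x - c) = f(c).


For Res(f, x - c), we evaluate f at x = c.
f(0) = 0^2 + 9*0 + 2
= 0 + 0 + 2
= 0 + 2 = 2
Res(f, g) = 2

2


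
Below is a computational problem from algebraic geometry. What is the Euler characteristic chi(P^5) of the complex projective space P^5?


The complex projective space P^5 has one cell in each even real dimension 0, 2, ..., 10.
The cohomology groups are H^{2k}(P^5) = Z for k = 0,...,5, and 0 otherwise.
Euler characteristic = sum of Betti numbers = 1 per even-dimensional cohomology group.
chi(P^5) = 5 + 1 = 6

6


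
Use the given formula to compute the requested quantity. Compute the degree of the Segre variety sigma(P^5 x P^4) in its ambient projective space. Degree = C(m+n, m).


The degree of the Segre variety P^5 x P^4 is C(m+n, m).
= C(9, 5)
= 126

126


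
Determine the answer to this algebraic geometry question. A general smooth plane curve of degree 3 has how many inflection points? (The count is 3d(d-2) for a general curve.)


For a general smooth plane curve C of degree d, the inflection points are
the intersection of C with its Hessian curve, which has degree 3(d-2).
By Bezout, the total intersection number is d * 3(d-2) = 3 * 3 = 9.
For a general curve every flex is ordinary, so each contributes
multiplicity 1 to C·Hess(C), and the number of distinct inflection
points is 3d(d-2).
Inflection points = 3*3*(3-2) = 3*3*1 = 9

9


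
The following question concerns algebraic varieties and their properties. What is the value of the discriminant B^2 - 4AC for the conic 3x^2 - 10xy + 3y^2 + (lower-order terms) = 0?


The discriminant of a conic Ax^2 + Bxy + Cy^2 + ... = 0 is B^2 - 4AC.
B^2 = (-10)^2 = 100
4AC = 4*3*3 = 36
Discriminant = 100 - 36 = 64

64


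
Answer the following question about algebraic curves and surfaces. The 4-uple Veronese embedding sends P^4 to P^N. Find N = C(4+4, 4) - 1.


The Veronese embedding v_d: P^n -> P^N maps each point to all
degree-d monomials in n+1 homogeneous coordinates.
N = C(n+d, d) - 1
N = C(4+4, 4) - 1
N = C(8, 4) - 1
C(8, 4) = 70
N = 70 - 1 = 69

69


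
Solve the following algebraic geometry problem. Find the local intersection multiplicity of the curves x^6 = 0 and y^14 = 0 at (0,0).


The intersection multiplicity of V(x^a) and V(y^b) at the origin is:
I(O; V(x^6), V(y^14)) = dim_k(k[x,y]/(x^6, y^14))
A basis for k[x,y]/(x^6, y^14) is the set of monomials x^i * y^j
where 0 <= i < 6 and 0 <= j < 14.
The number of such monomials is 6 * 14 = 84

84


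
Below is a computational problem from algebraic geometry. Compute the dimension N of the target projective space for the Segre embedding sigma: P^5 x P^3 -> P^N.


The Segre embedding maps P^m x P^n into P^N via
all products of coordinates from each factor.
N = (m+1)(n+1) - 1
N = (5+1)(3+1) - 1
N = 6*4 - 1
N = 24 - 1 = 23

23


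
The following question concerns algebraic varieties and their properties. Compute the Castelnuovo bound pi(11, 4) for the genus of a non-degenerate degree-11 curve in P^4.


Castelnuovo's bound: write d - 1 = m(r-1) + epsilon with 0 <= epsilon < r-1.
d - 1 = 11 - 1 = 10
r - 1 = 4 - 1 = 3
10 = 3*3 + 1, so m = 3, epsilon = 1
pi(d, r) = m(m-1)(r-1)/2 + m*epsilon
= 3*2*3/2 + 3*1
= 18/2 + 3
= 9 + 3 = 12

12


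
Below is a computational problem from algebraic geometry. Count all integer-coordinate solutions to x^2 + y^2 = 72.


Systematically check integer values of x where x^2 <= 72.
For each valid x, check if 72 - x^2 is a perfect square.
x=6: 72 - 36 = 36, sqrt = 6 (valid)
Total integer solutions found: 4

4


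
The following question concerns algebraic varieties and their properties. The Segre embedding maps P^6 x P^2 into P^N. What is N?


The Segre embedding maps P^m x P^n into P^N via
all products of coordinates from each factor.
N = (m+1)(n+1) - 1
N = (6+1)(2+1) - 1
N = 7*3 - 1
N = 21 - 1 = 20

20


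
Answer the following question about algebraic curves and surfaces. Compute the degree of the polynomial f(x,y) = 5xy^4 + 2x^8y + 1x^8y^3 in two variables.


Examine each term for its total degree (sum of exponents).
  Term '5xy^4' has total degree 1+4 = 5.
  Term '2x^8y' has total degree 8+1 = 9.
  Term '1x^8y^3' has total degree 8+3 = 11.
The maximum total degree among all terms is 11.

11


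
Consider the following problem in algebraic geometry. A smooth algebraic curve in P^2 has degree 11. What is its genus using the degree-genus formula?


Using the genus formula for smooth plane curves:
g = (d-1)(d-2)/2
g = (11-1)(11-2)/2
g = 10*9/2
g = 90/2 = 45

45


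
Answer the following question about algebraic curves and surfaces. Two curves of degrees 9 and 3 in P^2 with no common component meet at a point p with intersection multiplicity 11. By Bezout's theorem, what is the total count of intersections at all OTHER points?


By Bezout's theorem, the total intersection number is d1 * d2.
Total = 9 * 3 = 27
Intersection multiplicity at p = 11
Remaining intersections = 27 - 11 = 16

16


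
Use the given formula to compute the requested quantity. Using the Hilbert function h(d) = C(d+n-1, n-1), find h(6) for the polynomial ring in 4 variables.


The Hilbert function for the polynomial ring in 4 variables is:
h(d) = C(d+n-1, n-1)
h(6) = C(6+4-1, 4-1) = C(9, 3)
= 9! / (3! * 6!)
= 84

84


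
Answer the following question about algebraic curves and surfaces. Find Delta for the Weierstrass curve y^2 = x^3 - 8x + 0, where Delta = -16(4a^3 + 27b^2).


Compute each component:
4a^3 = 4*(-8)^3 = 4*(-512) = -2048
27b^2 = 27*0^2 = 27*0 = 0
4a^3 + 27b^2 = -2048 + 0 = -2048
Delta = -16*(-2048) = 32768

32768


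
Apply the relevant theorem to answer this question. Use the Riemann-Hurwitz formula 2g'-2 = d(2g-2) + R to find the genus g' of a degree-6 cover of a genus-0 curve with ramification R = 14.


Riemann-Hurwitz formula: 2g' - 2 = d(2g - 2) + R
Given: d = 6, g = 0, R = 14
2g' - 2 = 6*(2*0 - 2) + 14
2g' - 2 = 6*(-2) + 14
2g' - 2 = -12 + 14 = 2
2g' = 4
g' = 2

2


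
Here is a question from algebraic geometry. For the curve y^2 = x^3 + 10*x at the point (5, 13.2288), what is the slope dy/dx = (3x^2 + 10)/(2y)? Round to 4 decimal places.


Using implicit differentiation of y^2 = x^3 + 10*x:
2y * dy/dx = 3x^2 + 10
dy/dx = (3x^2 + 10)/(2y)
Numerator: 3*5^2 + 10 = 85
Denominator: 2*13.2288 = 26.4576
dy/dx = 85/26.4576 = 3.2127

3.2127


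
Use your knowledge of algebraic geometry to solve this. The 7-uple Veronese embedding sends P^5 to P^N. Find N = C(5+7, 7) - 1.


The Veronese embedding v_d: P^n -> P^N maps each point to all
degree-d monomials in n+1 homogeneous coordinates.
N = C(n+d, d) - 1
N = C(5+7, 7) - 1
N = C(12, 7) - 1
C(12, 7) = 792
N = 792 - 1 = 791

791


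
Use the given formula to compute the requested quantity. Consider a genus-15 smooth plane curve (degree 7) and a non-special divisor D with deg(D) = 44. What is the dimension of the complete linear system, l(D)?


First, compute the genus of a smooth plane curve of degree 7:
g = (d-1)(d-2)/2 = (7-1)(7-2)/2 = 15
For a non-special divisor D (i.e., h^1(D) = 0), Riemann-Roch gives:
l(D) = deg(D) - g + 1
Since deg(D) = 44 >= 2g - 1 = 29, D is non-special.
l(D) = 44 - 15 + 1 = 30

30


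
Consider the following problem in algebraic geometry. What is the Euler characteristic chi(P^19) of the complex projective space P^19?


The complex projective space P^19 has one cell in each even real dimension 0, 2, ..., 38.
The cohomology groups are H^{2k}(P^19) = Z for k = 0,...,19, and 0 otherwise.
Euler characteristic = sum of Betti numbers = 1 per even-dimensional cohomology group.
chi(P^19) = 19 + 1 = 20

20


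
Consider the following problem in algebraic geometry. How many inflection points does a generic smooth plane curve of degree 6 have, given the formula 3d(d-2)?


For a general smooth plane curve C of degree d, the inflection points are
the intersection of C with its Hessian curve, which has degree 3(d-2).
By Bezout, the total intersection number is d * 3(d-2) = 6 * 12 = 72.
For a general curve every flex is ordinary, so each contributes
multiplicity 1 to C·Hess(C), and the number of distinct inflection
points is 3d(d-2).
Inflection points = 3*6*(6-2) = 3*6*4 = 72

72


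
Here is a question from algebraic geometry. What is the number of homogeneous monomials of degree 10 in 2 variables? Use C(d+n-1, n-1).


The number of degree-10 monomials in 2 variables is C(d+n-1, n-1).
= C(10+2-1, 2-1) = C(11, 1)
= 11

11


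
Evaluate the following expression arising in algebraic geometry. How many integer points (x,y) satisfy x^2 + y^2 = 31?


Systematically check integer values of x where x^2 <= 31.
For each valid x, check if 31 - x^2 is a perfect square.
Total integer solutions found: 0

0


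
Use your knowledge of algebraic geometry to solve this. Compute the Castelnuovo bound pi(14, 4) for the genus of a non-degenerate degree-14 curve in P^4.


Castelnuovo's bound: write d - 1 = m(r-1) + epsilon with 0 <= epsilon < r-1.
d - 1 = 14 - 1 = 13
r - 1 = 4 - 1 = 3
13 = 4*3 + 1, so m = 4, epsilon = 1
pi(d, r) = m(m-1)(r-1)/2 + m*epsilon
= 4*3*3/2 + 4*1
= 36/2 + 4
= 18 + 4 = 22

22


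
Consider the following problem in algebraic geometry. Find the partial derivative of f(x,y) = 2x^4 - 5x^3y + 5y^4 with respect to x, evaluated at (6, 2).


df/dx = 4*2*x^3 + 3*(-5)*x^2*y
At (6,2): 4*2*6^3 + 3*(-5)*6^2*2
= 1728 - 1080
= 648

648


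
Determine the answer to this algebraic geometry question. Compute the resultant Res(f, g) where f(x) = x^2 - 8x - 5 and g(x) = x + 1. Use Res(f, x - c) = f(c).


For Res(f, x - c), we evaluate f at x = c.
f(-1) = (-1)^2 - 8*(-1) - 5
= 1 + 8 - 5
= 9 - 5 = 4
Res(f, g) = 4

4


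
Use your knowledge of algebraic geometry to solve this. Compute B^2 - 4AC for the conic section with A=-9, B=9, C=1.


The discriminant of a conic Ax^2 + Bxy + Cy^2 + ... = 0 is B^2 - 4AC.
B^2 = 9^2 = 81
4AC = 4*(-9)*1 = -36
Discriminant = 81 + 36 = 117

117


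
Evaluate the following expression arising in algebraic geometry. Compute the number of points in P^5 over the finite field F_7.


P^5(F_7) has (q^(n+1) - 1)/(q - 1) points.
= 7^5 + 7^4 + 7^3 + 7^2 + 7^1 + 7^0
= 16807 + 2401 + 343 + 49 + 7 + 1
= 19608

19608


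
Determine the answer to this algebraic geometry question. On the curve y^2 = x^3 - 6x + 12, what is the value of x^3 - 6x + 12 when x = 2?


Compute x^3 - 6x + 12 at x = 2:
x^3 = 2^3 = 8
(-6)*x = (-6)*2 = -12
Sum: 8 - 12 + 12 = 8

8


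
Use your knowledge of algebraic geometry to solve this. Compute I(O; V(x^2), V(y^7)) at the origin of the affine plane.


The intersection multiplicity of V(x^a) and V(y^b) at the origin is:
I(O; V(x^2), V(y^7)) = dim_k(k[x,y]/(x^2, y^7))
A basis for k[x,y]/(x^2, y^7) is the set of monomials x^i * y^j
where 0 <= i < 2 and 0 <= j < 7.
The number of such monomials is 2 * 7 = 14

14


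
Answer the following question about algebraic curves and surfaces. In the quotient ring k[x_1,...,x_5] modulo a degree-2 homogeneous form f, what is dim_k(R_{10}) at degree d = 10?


For R = k[x_1,...,x_n]/(f) with f homogeneous of degree e:
The Hilbert series is (1 - t^e)/(1 - t)^n.
So h(d) = C(d+n-1, n-1) - C(d-e+n-1, n-1) for d >= e.
With n=5, e=2, d=10:
C(10+5-1, 5-1) = C(14, 4) = 1001
C(10-2+5-1, 5-1) = C(12, 4) = 495
h(10) = 1001 - 495 = 506

506


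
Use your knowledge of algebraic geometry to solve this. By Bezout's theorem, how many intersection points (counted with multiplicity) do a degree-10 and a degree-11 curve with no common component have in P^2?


Bezout's theorem states the intersection count equals the product of degrees.
Intersection count = 10 * 11 = 110

110


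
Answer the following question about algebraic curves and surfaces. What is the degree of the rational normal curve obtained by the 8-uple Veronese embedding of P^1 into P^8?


The rational normal curve in P^8 is the image of P^1 under the 8-uple Veronese.
A general hyperplane in P^8 pulls back to a degree-8 form on P^1, which has 8 zeros,
so the curve meets a general hyperplane in 8 points. Degree = 8.

8


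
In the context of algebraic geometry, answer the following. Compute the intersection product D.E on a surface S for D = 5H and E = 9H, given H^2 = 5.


Using bilinearity of the intersection pairing on a surface S:
(aH).(bH) = ab * (H.H)
We have H^2 = 5.
D.E = (5H).(9H) = 5*9*5
= 45*5
= 225

225


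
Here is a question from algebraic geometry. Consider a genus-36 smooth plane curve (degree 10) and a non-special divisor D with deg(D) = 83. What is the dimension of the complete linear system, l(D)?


First, compute the genus of a smooth plane curve of degree 10:
g = (d-1)(d-2)/2 = (10-1)(10-2)/2 = 36
For a non-special divisor D (i.e., h^1(D) = 0), Riemann-Roch gives:
l(D) = deg(D) - g + 1
Since deg(D) = 83 >= 2g - 1 = 71, D is non-special.
l(D) = 83 - 36 + 1 = 48

48


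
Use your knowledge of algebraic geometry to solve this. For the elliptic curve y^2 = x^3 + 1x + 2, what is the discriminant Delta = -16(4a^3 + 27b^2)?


Compute each component:
4a^3 = 4*1^3 = 4*1 = 4
27b^2 = 27*2^2 = 27*4 = 108
4a^3 + 27b^2 = 4 + 108 = 112
Delta = -16*112 = -1792

-1792


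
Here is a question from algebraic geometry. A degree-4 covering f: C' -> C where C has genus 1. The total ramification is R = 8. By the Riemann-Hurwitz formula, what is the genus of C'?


Riemann-Hurwitz formula: 2g' - 2 = d(2g - 2) + R
Given: d = 4, g = 1, R = 8
2g' - 2 = 4*(2*1 - 2) + 8
2g' - 2 = 4*0 + 8
2g' - 2 = 0 + 8 = 8
2g' = 10
g' = 5

5


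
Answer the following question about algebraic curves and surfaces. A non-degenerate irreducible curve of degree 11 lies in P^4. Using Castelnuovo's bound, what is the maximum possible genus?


Castelnuovo's bound: write d - 1 = m(r-1) + epsilon with 0 <= epsilon < r-1.
d - 1 = 11 - 1 = 10
r - 1 = 4 - 1 = 3
10 = 3*3 + 1, so m = 3, epsilon = 1
pi(d, r) = m(m-1)(r-1)/2 + m*epsilon
= 3*2*3/2 + 3*1
= 18/2 + 3
= 9 + 3 = 12

12


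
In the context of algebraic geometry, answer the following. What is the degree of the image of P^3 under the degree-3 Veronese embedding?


The Veronese variety v_3(P^3) has degree d^r.
d^r = 3^3 = 27

27


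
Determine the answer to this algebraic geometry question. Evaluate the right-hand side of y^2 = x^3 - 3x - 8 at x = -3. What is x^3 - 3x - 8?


Compute x^3 - 3x - 8 at x = -3:
x^3 = (-3)^3 = -27
(-3)*x = (-3)*(-3) = 9
Sum: -27 + 9 - 8 = -26

-26


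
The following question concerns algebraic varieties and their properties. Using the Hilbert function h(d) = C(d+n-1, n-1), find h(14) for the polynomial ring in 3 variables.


The Hilbert function for the polynomial ring in 3 variables is:
h(d) = C(d+n-1, n-1)
h(14) = C(14+3-1, 3-1) = C(16, 2)
= 16! / (2! * 14!)
= 120

120


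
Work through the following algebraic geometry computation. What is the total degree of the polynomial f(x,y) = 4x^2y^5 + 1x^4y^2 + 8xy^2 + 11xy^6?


Examine each term for its total degree (sum of exponents).
  Term '4x^2y^5' has total degree 2+5 = 7.
  Term '1x^4y^2' has total degree 4+2 = 6.
  Term '8xy^2' has total degree 1+2 = 3.
  Term '11xy^6' has total degree 1+6 = 7.
The maximum total degree among all terms is 7.

7


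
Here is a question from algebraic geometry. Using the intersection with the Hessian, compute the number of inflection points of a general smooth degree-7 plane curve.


For a general smooth plane curve C of degree d, the inflection points are
the intersection of C with its Hessian curve, which has degree 3(d-2).
By Bezout, the total intersection number is d * 3(d-2) = 7 * 15 = 105.
For a general curve every flex is ordinary, so each contributes
multiplicity 1 to C·Hess(C), and the number of distinct inflection
points is 3d(d-2).
Inflection points = 3*7*(7-2) = 3*7*5 = 105

105


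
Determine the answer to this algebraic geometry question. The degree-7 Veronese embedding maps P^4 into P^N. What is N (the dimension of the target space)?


The Veronese embedding v_d: P^n -> P^N maps each point to all
degree-d monomials in n+1 homogeneous coordinates.
N = C(n+d, d) - 1
N = C(4+7, 7) - 1
N = C(11, 7) - 1
C(11, 7) = 330
N = 330 - 1 = 329

329


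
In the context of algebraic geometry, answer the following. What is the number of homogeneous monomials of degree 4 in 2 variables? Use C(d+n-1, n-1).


The number of degree-4 monomials in 2 variables is C(d+n-1, n-1).
= C(4+2-1, 2-1) = C(5, 1)
= 5

5


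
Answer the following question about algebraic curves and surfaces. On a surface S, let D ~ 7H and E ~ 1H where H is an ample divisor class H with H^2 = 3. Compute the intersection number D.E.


Using bilinearity of the intersection pairing on a surface S:
(aH).(bH) = ab * (H.H)
We have H^2 = 3.
D.E = (7H).(1H) = 7*1*3
= 7*3
= 21

21


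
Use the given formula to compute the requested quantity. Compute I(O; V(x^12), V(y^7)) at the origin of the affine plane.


The intersection multiplicity of V(x^a) and V(y^b) at the origin is:
I(O; V(x^12), V(y^7)) = dim_k(k[x,y]/(x^12, y^7))
A basis for k[x,y]/(x^12, y^7) is the set of monomials x^i * y^j
where 0 <= i < 12 and 0 <= j < 7.
The number of such monomials is 12 * 7 = 84

84


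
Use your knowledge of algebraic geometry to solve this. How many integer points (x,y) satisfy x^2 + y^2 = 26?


Systematically check integer values of x where x^2 <= 26.
For each valid x, check if 26 - x^2 is a perfect square.
x=1: 26 - 1 = 25, sqrt = 5 (valid)
x=5: 26 - 25 = 1, sqrt = 1 (valid)
Total integer solutions found: 8

8


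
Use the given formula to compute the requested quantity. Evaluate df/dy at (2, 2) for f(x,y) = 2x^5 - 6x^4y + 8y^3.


df/dy = (-6)*x^4 + 3*8*y^2
At (2,2): (-6)*2^4 + 3*8*2^2
= -96 + 96
= 0

0


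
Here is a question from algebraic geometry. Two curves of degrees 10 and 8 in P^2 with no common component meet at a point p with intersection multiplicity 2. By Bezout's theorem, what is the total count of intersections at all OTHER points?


By Bezout's theorem, the total intersection number is d1 * d2.
Total = 10 * 8 = 80
Intersection multiplicity at p = 2
Remaining intersections = 80 - 2 = 78

78


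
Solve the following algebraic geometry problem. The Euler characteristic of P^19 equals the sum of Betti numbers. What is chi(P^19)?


The complex projective space P^19 has one cell in each even real dimension 0, 2, ..., 38.
The cohomology groups are H^{2k}(P^19) = Z for k = 0,...,19, and 0 otherwise.
Euler characteristic = sum of Betti numbers = 1 per even-dimensional cohomology group.
chi(P^19) = 19 + 1 = 20

20


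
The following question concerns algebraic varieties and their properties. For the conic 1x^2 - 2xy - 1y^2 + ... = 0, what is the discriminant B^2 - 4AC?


The discriminant of a conic Ax^2 + Bxy + Cy^2 + ... = 0 is B^2 - 4AC.
B^2 = (-2)^2 = 4
4AC = 4*1*(-1) = -4
Discriminant = 4 + 4 = 8

8


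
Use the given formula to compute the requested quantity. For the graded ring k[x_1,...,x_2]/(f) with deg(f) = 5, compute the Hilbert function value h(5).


For R = k[x_1,...,x_n]/(f) with f homogeneous of degree e:
The Hilbert series is (1 - t^e)/(1 - t)^n.
So h(d) = C(d+n-1, n-1) - C(d-e+n-1, n-1) for d >= e.
With n=2, e=5, d=5:
C(5+2-1, 2-1) = C(6, 1) = 6
C(5-5+2-1, 2-1) = C(1, 1) = 1
h(5) = 6 - 1 = 5

5


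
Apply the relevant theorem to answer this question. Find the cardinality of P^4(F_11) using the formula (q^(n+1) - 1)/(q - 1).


P^4(F_11) has (q^(n+1) - 1)/(q - 1) points.
= 11^4 + 11^3 + 11^2 + 11^1 + 11^0
= 14641 + 1331 + 121 + 11 + 1
= 16105

16105


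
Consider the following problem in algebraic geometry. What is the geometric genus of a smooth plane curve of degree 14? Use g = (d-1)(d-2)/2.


Using the genus formula for smooth plane curves:
g = (d-1)(d-2)/2
g = (14-1)(14-2)/2
g = 13*12/2
g = 156/2 = 78

78


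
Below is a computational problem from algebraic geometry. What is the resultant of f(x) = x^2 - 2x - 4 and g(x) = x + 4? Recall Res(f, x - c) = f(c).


For Res(f, x - c), we evaluate f at x = c.
f(-4) = (-4)^2 - 2*(-4) - 4
= 16 + 8 - 4
= 24 - 4 = 20
Res(f, g) = 20

20


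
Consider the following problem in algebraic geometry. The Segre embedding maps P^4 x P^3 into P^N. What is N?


The Segre embedding maps P^m x P^n into P^N via
all products of coordinates from each factor.
N = (m+1)(n+1) - 1
N = (4+1)(3+1) - 1
N = 5*4 - 1
N = 20 - 1 = 19

19


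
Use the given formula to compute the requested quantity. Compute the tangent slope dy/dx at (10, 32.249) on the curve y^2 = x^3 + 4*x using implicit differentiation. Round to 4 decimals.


Using implicit differentiation of y^2 = x^3 + 4*x:
2y * dy/dx = 3x^2 + 4
dy/dx = (3x^2 + 4)/(2y)
Numerator: 3*10^2 + 4 = 304
Denominator: 2*32.249 = 64.498
dy/dx = 304/64.498 = 4.7133

4.7133


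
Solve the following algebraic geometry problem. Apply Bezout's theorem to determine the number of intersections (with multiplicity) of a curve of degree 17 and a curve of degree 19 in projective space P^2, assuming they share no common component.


Bezout's theorem states the intersection count equals the product of degrees.
Intersection count = 17 * 19 = 323

323


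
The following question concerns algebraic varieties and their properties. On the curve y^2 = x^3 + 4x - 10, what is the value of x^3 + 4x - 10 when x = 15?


Compute x^3 + 4x - 10 at x = 15:
x^3 = 15^3 = 3375
4*x = 4*15 = 60
Sum: 3375 + 60 - 10 = 3425

3425


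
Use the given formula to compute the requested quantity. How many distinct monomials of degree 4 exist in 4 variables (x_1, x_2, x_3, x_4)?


The number of degree-4 monomials in 4 variables is C(d+n-1, n-1).
= C(4+4-1, 4-1) = C(7, 3)
= 35

35


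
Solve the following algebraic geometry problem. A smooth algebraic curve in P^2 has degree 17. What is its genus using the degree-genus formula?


Using the genus formula for smooth plane curves:
g = (d-1)(d-2)/2
g = (17-1)(17-2)/2
g = 16*15/2
g = 240/2 = 120

120


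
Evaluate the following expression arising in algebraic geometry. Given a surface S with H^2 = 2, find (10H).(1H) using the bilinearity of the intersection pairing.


Using bilinearity of the intersection pairing on a surface S:
(aH).(bH) = ab * (H.H)
We have H^2 = 2.
D.E = (10H).(1H) = 10*1*2
= 10*2
= 20

20


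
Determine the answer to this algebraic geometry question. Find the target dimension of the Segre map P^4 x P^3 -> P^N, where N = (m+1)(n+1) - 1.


The Segre embedding maps P^m x P^n into P^N via
all products of coordinates from each factor.
N = (m+1)(n+1) - 1
N = (4+1)(3+1) - 1
N = 5*4 - 1
N = 20 - 1 = 19

19


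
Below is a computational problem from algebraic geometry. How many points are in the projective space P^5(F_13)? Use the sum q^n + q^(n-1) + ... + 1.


P^5(F_13) has (q^(n+1) - 1)/(q - 1) points.
= 13^5 + 13^4 + 13^3 + 13^2 + 13^1 + 13^0
= 371293 + 28561 + 2197 + 169 + 13 + 1
= 402234

402234


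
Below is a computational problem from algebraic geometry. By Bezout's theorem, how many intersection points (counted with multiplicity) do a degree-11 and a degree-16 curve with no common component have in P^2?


Bezout's theorem states the intersection count equals the product of degrees.
Intersection count = 11 * 16 = 176

176
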